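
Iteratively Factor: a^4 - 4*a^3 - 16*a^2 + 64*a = (a - 4)*(a^3 - 16*a) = (a - 4)^2*(a^2 + 4*a) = a*(a - 4)^2*(a + 4)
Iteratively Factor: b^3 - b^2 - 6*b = (b - 3)*(b^2 + 2*b) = (b - 3)*(b + 2)*(b)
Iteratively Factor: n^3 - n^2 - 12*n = (n)*(n^2 - n - 12) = n*(n + 3)*(n - 4)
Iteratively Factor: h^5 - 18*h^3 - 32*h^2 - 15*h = (h)*(h^4 - 18*h^2 - 32*h - 15) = h*(h + 1)*(h^3 - h^2 - 17*h - 15) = h*(h - 5)*(h + 1)*(h^2 + 4*h + 3) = h*(h - 5)*(h + 1)*(h + 3)*(h + 1)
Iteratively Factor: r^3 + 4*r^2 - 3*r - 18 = (r + 3)*(r^2 + r - 6) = (r + 3)^2*(r - 2)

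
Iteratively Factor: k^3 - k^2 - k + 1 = (k - 1)*(k^2 - 1) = (k - 1)^2*(k + 1)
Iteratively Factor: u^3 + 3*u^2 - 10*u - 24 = (u - 3)*(u^2 + 6*u + 8) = (u - 3)*(u + 2)*(u + 4)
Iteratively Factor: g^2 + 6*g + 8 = (g + 4)*(g + 2)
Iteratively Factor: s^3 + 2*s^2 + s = (s + 1)*(s^2 + s) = (s + 1)^2*(s)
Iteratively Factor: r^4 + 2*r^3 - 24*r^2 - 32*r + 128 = (r - 4)*(r^3 + 6*r^2 - 32) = (r - 4)*(r + 4)*(r^2 + 2*r - 8) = (r - 4)*(r + 4)^2*(r - 2)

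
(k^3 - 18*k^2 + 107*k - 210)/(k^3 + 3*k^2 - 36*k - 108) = (k^2 - 12*k + 35)/(k^2 + 9*k + 18)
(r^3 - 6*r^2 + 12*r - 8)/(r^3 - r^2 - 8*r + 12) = (r - 2)/(r + 3)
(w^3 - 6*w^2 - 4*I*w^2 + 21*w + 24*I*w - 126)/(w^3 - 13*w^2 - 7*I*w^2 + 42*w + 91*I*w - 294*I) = (w + 3*I)/(w - 7)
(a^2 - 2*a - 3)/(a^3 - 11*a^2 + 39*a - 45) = (a + 1)/(a^2 - 8*a + 15)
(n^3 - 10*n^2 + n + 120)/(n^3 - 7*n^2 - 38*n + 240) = (n + 3)/(n + 6)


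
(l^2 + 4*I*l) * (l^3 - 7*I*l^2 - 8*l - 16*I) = l^5 - 3*I*l^4 + 20*l^3 - 48*I*l^2 + 64*l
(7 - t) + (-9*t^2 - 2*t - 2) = -9*t^2 - 3*t + 5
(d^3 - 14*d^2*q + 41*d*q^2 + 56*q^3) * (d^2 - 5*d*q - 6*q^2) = d^5 - 19*d^4*q + 105*d^3*q^2 - 65*d^2*q^3 - 526*d*q^4 - 336*q^5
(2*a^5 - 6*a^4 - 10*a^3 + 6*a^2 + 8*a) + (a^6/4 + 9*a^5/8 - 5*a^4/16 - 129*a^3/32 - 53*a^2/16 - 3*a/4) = a^6/4 + 25*a^5/8 - 101*a^4/16 - 449*a^3/32 + 43*a^2/16 + 29*a/4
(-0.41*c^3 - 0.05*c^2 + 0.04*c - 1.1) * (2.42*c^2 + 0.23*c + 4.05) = -0.9922*c^5 - 0.2153*c^4 - 1.5752*c^3 - 2.8553*c^2 - 0.0910000000000001*c - 4.455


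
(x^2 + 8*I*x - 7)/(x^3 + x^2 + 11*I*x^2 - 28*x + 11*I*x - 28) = (x + I)/(x^2 + x*(1 + 4*I) + 4*I)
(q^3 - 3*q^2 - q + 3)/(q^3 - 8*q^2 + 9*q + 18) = (q - 1)/(q - 6)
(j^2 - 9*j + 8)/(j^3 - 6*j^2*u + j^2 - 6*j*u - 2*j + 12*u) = (8 - j)/(-j^2 + 6*j*u - 2*j + 12*u)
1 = 1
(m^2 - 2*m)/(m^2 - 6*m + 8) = m/(m - 4)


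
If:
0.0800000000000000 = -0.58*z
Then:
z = -0.14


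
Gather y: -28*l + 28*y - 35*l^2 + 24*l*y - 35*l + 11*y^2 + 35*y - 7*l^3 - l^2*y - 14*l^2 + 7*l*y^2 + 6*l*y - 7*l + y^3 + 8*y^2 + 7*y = -7*l^3 - 49*l^2 - 70*l + y^3 + y^2*(7*l + 19) + y*(-l^2 + 30*l + 70)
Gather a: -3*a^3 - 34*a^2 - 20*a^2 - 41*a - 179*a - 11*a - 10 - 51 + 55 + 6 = -3*a^3 - 54*a^2 - 231*a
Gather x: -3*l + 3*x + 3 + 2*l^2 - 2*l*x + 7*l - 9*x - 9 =2*l^2 + 4*l + x*(-2*l - 6) - 6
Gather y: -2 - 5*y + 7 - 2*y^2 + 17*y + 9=-2*y^2 + 12*y + 14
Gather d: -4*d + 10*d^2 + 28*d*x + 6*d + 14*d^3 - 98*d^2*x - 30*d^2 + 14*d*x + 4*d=14*d^3 + d^2*(-98*x - 20) + d*(42*x + 6)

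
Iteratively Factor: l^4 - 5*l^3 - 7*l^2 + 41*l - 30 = (l - 5)*(l^3 - 7*l + 6) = (l - 5)*(l - 2)*(l^2 + 2*l - 3) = (l - 5)*(l - 2)*(l + 3)*(l - 1)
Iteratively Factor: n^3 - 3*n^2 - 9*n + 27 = (n - 3)*(n^2 - 9) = (n - 3)^2*(n + 3)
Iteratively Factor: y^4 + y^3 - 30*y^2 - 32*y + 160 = (y + 4)*(y^3 - 3*y^2 - 18*y + 40) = (y - 2)*(y + 4)*(y^2 - y - 20) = (y - 2)*(y + 4)^2*(y - 5)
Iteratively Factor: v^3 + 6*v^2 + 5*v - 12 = (v + 4)*(v^2 + 2*v - 3) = (v + 3)*(v + 4)*(v - 1)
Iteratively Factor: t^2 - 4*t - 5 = (t + 1)*(t - 5)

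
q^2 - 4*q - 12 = (q - 6)*(q + 2)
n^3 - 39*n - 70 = (n - 7)*(n + 2)*(n + 5)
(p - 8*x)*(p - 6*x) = p^2 - 14*p*x + 48*x^2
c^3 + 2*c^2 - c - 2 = (c - 1)*(c + 1)*(c + 2)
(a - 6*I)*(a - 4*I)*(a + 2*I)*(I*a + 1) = I*a^4 + 9*a^3 - 12*I*a^2 + 44*a - 48*I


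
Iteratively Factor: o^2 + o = (o)*(o + 1)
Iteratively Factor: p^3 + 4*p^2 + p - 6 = (p - 1)*(p^2 + 5*p + 6) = (p - 1)*(p + 3)*(p + 2)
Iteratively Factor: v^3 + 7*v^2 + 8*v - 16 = (v - 1)*(v^2 + 8*v + 16) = (v - 1)*(v + 4)*(v + 4)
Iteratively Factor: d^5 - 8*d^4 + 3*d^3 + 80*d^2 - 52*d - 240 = (d - 4)*(d^4 - 4*d^3 - 13*d^2 + 28*d + 60) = (d - 4)*(d + 2)*(d^3 - 6*d^2 - d + 30) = (d - 4)*(d + 2)^2*(d^2 - 8*d + 15) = (d - 4)*(d - 3)*(d + 2)^2*(d - 5)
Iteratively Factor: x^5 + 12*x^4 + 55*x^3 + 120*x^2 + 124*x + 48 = (x + 4)*(x^4 + 8*x^3 + 23*x^2 + 28*x + 12) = (x + 3)*(x + 4)*(x^3 + 5*x^2 + 8*x + 4) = (x + 2)*(x + 3)*(x + 4)*(x^2 + 3*x + 2) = (x + 1)*(x + 2)*(x + 3)*(x + 4)*(x + 2)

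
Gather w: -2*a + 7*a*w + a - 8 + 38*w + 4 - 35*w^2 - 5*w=-a - 35*w^2 + w*(7*a + 33) - 4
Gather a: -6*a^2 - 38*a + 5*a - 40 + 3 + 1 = -6*a^2 - 33*a - 36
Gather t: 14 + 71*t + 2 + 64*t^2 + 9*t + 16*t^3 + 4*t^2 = 16*t^3 + 68*t^2 + 80*t + 16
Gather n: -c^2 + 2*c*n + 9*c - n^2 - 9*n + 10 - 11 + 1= -c^2 + 9*c - n^2 + n*(2*c - 9)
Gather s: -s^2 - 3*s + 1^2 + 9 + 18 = -s^2 - 3*s + 28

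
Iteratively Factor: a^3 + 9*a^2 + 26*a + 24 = (a + 4)*(a^2 + 5*a + 6) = (a + 2)*(a + 4)*(a + 3)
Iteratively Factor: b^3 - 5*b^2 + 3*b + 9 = (b + 1)*(b^2 - 6*b + 9) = (b - 3)*(b + 1)*(b - 3)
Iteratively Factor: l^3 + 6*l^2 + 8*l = (l + 2)*(l^2 + 4*l) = l*(l + 2)*(l + 4)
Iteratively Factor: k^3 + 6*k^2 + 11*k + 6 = (k + 3)*(k^2 + 3*k + 2) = (k + 2)*(k + 3)*(k + 1)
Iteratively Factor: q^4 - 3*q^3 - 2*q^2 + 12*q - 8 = (q + 2)*(q^3 - 5*q^2 + 8*q - 4) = (q - 2)*(q + 2)*(q^2 - 3*q + 2) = (q - 2)*(q - 1)*(q + 2)*(q - 2)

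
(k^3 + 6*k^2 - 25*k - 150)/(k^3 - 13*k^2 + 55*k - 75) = (k^2 + 11*k + 30)/(k^2 - 8*k + 15)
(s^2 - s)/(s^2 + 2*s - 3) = s/(s + 3)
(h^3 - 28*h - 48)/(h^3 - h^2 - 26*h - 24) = (h + 2)/(h + 1)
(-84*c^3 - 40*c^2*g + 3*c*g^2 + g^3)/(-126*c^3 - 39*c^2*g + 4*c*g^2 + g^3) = (2*c + g)/(3*c + g)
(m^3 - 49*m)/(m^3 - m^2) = (m^2 - 49)/(m*(m - 1))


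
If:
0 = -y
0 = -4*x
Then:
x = 0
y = 0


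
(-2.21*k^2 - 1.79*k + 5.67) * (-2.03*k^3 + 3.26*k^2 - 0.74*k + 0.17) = 4.4863*k^5 - 3.5709*k^4 - 15.7101*k^3 + 19.4331*k^2 - 4.5001*k + 0.9639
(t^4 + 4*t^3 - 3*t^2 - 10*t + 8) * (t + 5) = t^5 + 9*t^4 + 17*t^3 - 25*t^2 - 42*t + 40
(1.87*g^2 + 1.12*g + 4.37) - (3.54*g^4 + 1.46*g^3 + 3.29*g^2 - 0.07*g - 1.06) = -3.54*g^4 - 1.46*g^3 - 1.42*g^2 + 1.19*g + 5.43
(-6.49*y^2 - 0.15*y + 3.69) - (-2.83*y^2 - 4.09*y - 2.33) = -3.66*y^2 + 3.94*y + 6.02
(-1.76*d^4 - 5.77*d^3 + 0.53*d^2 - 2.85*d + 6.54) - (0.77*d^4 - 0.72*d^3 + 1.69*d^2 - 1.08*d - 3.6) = -2.53*d^4 - 5.05*d^3 - 1.16*d^2 - 1.77*d + 10.14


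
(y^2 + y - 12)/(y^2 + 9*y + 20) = (y - 3)/(y + 5)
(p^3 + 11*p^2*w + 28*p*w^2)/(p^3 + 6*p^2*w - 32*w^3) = p*(p + 7*w)/(p^2 + 2*p*w - 8*w^2)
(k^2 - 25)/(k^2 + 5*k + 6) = (k^2 - 25)/(k^2 + 5*k + 6)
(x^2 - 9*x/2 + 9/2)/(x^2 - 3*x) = (x - 3/2)/x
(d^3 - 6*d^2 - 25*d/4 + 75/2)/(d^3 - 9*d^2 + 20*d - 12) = (d^2 - 25/4)/(d^2 - 3*d + 2)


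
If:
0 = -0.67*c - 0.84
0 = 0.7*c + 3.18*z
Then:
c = -1.25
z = 0.28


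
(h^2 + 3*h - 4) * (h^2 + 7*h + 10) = h^4 + 10*h^3 + 27*h^2 + 2*h - 40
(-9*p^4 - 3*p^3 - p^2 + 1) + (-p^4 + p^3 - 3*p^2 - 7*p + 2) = -10*p^4 - 2*p^3 - 4*p^2 - 7*p + 3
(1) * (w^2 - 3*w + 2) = w^2 - 3*w + 2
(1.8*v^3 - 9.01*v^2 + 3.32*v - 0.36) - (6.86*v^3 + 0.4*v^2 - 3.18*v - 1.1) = -5.06*v^3 - 9.41*v^2 + 6.5*v + 0.74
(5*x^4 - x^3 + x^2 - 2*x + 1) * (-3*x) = -15*x^5 + 3*x^4 - 3*x^3 + 6*x^2 - 3*x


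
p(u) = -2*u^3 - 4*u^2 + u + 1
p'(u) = -6*u^2 - 8*u + 1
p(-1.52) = -2.74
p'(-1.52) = -0.70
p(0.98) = -3.74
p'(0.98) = -12.60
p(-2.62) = 6.89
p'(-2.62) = -19.23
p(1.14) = -6.02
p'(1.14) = -15.92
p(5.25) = -393.41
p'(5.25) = -206.38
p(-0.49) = -0.22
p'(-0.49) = 3.48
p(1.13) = -5.86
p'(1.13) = -15.70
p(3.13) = -96.39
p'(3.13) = -82.82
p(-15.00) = 5836.00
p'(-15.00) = -1229.00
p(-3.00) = 16.00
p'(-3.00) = -29.00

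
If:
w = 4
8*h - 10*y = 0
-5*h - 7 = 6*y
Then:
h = -5/7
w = 4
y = -4/7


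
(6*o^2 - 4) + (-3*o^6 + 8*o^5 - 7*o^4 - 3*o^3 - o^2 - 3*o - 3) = -3*o^6 + 8*o^5 - 7*o^4 - 3*o^3 + 5*o^2 - 3*o - 7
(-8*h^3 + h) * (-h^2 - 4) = 8*h^5 + 31*h^3 - 4*h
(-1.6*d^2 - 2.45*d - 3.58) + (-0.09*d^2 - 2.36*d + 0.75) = -1.69*d^2 - 4.81*d - 2.83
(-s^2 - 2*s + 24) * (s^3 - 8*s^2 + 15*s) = -s^5 + 6*s^4 + 25*s^3 - 222*s^2 + 360*s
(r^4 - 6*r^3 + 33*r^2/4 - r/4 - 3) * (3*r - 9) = 3*r^5 - 27*r^4 + 315*r^3/4 - 75*r^2 - 27*r/4 + 27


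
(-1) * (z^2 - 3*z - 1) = -z^2 + 3*z + 1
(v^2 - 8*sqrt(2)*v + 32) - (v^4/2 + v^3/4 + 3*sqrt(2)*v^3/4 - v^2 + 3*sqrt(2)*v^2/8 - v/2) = -v^4/2 - 3*sqrt(2)*v^3/4 - v^3/4 - 3*sqrt(2)*v^2/8 + 2*v^2 - 8*sqrt(2)*v + v/2 + 32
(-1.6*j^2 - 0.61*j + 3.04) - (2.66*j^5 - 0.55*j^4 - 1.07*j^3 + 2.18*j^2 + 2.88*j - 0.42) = -2.66*j^5 + 0.55*j^4 + 1.07*j^3 - 3.78*j^2 - 3.49*j + 3.46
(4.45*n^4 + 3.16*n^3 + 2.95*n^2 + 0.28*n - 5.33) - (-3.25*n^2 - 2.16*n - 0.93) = 4.45*n^4 + 3.16*n^3 + 6.2*n^2 + 2.44*n - 4.4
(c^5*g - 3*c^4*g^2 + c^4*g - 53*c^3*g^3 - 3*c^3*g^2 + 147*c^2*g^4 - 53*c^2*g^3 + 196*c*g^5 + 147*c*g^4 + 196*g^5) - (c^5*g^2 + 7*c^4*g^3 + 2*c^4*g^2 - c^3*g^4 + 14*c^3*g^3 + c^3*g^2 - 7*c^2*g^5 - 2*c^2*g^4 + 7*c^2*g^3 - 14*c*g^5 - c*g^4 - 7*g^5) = -c^5*g^2 + c^5*g - 7*c^4*g^3 - 5*c^4*g^2 + c^4*g + c^3*g^4 - 67*c^3*g^3 - 4*c^3*g^2 + 7*c^2*g^5 + 149*c^2*g^4 - 60*c^2*g^3 + 210*c*g^5 + 148*c*g^4 + 203*g^5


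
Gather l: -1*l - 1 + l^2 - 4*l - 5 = l^2 - 5*l - 6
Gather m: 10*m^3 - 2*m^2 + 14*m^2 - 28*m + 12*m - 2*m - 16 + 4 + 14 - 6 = 10*m^3 + 12*m^2 - 18*m - 4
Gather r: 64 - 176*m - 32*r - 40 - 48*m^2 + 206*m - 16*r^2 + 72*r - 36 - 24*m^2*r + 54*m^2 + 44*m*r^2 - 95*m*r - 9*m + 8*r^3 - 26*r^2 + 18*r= 6*m^2 + 21*m + 8*r^3 + r^2*(44*m - 42) + r*(-24*m^2 - 95*m + 58) - 12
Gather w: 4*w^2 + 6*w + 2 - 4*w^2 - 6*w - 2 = 0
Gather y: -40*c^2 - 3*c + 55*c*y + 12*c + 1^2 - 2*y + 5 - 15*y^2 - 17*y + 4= -40*c^2 + 9*c - 15*y^2 + y*(55*c - 19) + 10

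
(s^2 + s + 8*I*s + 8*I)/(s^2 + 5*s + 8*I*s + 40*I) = (s + 1)/(s + 5)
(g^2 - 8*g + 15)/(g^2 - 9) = (g - 5)/(g + 3)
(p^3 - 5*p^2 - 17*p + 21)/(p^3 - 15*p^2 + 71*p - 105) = (p^2 + 2*p - 3)/(p^2 - 8*p + 15)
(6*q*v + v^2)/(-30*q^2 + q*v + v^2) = -v/(5*q - v)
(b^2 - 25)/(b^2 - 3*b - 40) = (b - 5)/(b - 8)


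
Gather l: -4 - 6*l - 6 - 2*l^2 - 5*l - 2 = -2*l^2 - 11*l - 12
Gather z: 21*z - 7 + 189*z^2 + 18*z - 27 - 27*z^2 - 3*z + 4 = 162*z^2 + 36*z - 30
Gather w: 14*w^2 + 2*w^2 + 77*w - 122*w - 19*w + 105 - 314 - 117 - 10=16*w^2 - 64*w - 336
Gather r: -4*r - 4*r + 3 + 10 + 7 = 20 - 8*r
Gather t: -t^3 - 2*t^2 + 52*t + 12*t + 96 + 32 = -t^3 - 2*t^2 + 64*t + 128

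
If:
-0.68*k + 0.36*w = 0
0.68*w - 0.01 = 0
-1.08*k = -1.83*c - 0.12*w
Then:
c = 0.00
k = 0.01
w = 0.01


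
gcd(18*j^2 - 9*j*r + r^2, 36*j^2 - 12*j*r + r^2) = -6*j + r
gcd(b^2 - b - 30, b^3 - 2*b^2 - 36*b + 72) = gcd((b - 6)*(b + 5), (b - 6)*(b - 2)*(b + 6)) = b - 6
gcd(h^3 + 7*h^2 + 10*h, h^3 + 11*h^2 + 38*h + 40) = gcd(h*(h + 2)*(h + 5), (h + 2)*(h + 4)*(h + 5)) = h^2 + 7*h + 10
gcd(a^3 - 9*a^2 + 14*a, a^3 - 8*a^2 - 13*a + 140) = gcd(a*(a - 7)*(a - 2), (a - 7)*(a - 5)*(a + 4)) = a - 7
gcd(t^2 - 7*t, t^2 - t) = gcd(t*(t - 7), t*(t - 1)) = t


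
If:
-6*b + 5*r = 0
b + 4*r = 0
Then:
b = 0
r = 0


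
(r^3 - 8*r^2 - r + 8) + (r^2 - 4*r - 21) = r^3 - 7*r^2 - 5*r - 13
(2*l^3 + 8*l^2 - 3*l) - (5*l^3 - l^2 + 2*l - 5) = -3*l^3 + 9*l^2 - 5*l + 5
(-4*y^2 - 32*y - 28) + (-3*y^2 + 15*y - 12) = -7*y^2 - 17*y - 40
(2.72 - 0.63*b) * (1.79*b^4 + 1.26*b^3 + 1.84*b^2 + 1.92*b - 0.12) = -1.1277*b^5 + 4.075*b^4 + 2.268*b^3 + 3.7952*b^2 + 5.298*b - 0.3264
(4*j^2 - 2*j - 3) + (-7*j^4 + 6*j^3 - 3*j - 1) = -7*j^4 + 6*j^3 + 4*j^2 - 5*j - 4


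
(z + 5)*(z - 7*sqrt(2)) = z^2 - 7*sqrt(2)*z + 5*z - 35*sqrt(2)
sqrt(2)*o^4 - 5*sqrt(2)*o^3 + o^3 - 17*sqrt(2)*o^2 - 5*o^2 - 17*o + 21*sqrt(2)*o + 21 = (o - 7)*(o - 1)*(o + 3)*(sqrt(2)*o + 1)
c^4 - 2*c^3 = c^3*(c - 2)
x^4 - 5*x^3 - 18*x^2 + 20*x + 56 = (x - 7)*(x - 2)*(x + 2)^2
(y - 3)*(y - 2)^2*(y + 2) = y^4 - 5*y^3 + 2*y^2 + 20*y - 24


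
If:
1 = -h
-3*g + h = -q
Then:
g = q/3 - 1/3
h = -1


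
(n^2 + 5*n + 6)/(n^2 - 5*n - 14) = (n + 3)/(n - 7)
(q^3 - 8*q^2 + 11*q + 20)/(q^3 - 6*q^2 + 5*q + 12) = (q - 5)/(q - 3)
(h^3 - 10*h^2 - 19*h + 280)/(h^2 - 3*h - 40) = h - 7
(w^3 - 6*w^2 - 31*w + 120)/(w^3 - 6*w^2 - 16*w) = (w^2 + 2*w - 15)/(w*(w + 2))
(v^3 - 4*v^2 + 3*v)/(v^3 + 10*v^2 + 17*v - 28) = v*(v - 3)/(v^2 + 11*v + 28)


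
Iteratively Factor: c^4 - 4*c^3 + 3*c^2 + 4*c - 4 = (c + 1)*(c^3 - 5*c^2 + 8*c - 4) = (c - 2)*(c + 1)*(c^2 - 3*c + 2) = (c - 2)*(c - 1)*(c + 1)*(c - 2)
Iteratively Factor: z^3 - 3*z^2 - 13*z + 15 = (z - 5)*(z^2 + 2*z - 3) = (z - 5)*(z + 3)*(z - 1)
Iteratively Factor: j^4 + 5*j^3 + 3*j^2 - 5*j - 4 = (j + 1)*(j^3 + 4*j^2 - j - 4) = (j + 1)*(j + 4)*(j^2 - 1) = (j - 1)*(j + 1)*(j + 4)*(j + 1)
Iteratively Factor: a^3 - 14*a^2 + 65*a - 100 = (a - 4)*(a^2 - 10*a + 25) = (a - 5)*(a - 4)*(a - 5)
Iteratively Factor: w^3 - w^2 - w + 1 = (w + 1)*(w^2 - 2*w + 1) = (w - 1)*(w + 1)*(w - 1)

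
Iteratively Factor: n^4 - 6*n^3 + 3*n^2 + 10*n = (n - 5)*(n^3 - n^2 - 2*n) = n*(n - 5)*(n^2 - n - 2) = n*(n - 5)*(n + 1)*(n - 2)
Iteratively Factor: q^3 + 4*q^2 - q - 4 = (q + 4)*(q^2 - 1) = (q + 1)*(q + 4)*(q - 1)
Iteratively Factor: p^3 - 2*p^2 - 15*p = (p - 5)*(p^2 + 3*p) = p*(p - 5)*(p + 3)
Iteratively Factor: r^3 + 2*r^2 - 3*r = (r)*(r^2 + 2*r - 3) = r*(r + 3)*(r - 1)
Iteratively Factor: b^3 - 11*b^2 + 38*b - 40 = (b - 5)*(b^2 - 6*b + 8) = (b - 5)*(b - 4)*(b - 2)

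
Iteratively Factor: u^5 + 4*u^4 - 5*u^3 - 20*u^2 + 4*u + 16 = (u - 1)*(u^4 + 5*u^3 - 20*u - 16) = (u - 1)*(u + 1)*(u^3 + 4*u^2 - 4*u - 16) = (u - 2)*(u - 1)*(u + 1)*(u^2 + 6*u + 8) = (u - 2)*(u - 1)*(u + 1)*(u + 2)*(u + 4)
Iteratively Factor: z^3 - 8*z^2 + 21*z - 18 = (z - 3)*(z^2 - 5*z + 6) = (z - 3)*(z - 2)*(z - 3)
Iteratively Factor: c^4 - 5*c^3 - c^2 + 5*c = (c - 5)*(c^3 - c) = c*(c - 5)*(c^2 - 1) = c*(c - 5)*(c - 1)*(c + 1)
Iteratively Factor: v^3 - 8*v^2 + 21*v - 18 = (v - 3)*(v^2 - 5*v + 6) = (v - 3)*(v - 2)*(v - 3)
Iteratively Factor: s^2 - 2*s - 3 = (s - 3)*(s + 1)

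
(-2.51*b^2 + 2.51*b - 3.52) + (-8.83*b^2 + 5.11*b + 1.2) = -11.34*b^2 + 7.62*b - 2.32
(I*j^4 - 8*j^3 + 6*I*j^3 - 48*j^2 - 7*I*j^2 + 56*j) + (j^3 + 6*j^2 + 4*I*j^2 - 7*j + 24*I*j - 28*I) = I*j^4 - 7*j^3 + 6*I*j^3 - 42*j^2 - 3*I*j^2 + 49*j + 24*I*j - 28*I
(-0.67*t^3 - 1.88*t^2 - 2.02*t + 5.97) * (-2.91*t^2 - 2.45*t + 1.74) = 1.9497*t^5 + 7.1123*t^4 + 9.3184*t^3 - 15.6949*t^2 - 18.1413*t + 10.3878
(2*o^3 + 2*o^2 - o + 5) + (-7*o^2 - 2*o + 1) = 2*o^3 - 5*o^2 - 3*o + 6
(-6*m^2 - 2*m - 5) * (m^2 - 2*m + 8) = -6*m^4 + 10*m^3 - 49*m^2 - 6*m - 40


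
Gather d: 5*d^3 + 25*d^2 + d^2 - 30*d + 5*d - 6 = 5*d^3 + 26*d^2 - 25*d - 6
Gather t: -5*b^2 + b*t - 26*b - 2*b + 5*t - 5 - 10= -5*b^2 - 28*b + t*(b + 5) - 15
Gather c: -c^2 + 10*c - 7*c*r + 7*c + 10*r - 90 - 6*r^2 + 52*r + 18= -c^2 + c*(17 - 7*r) - 6*r^2 + 62*r - 72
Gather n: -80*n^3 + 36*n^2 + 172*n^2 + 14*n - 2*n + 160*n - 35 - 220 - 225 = -80*n^3 + 208*n^2 + 172*n - 480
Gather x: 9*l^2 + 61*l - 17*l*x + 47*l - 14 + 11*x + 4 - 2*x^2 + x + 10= 9*l^2 + 108*l - 2*x^2 + x*(12 - 17*l)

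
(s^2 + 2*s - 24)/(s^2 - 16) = (s + 6)/(s + 4)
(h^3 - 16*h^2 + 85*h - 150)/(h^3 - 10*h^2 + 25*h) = (h - 6)/h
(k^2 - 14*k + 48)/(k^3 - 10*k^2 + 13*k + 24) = (k - 6)/(k^2 - 2*k - 3)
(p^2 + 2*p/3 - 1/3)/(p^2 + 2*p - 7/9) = 3*(p + 1)/(3*p + 7)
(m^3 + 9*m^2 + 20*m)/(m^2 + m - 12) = m*(m + 5)/(m - 3)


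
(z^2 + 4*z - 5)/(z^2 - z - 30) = (z - 1)/(z - 6)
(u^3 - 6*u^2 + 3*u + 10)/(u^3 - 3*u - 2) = (u - 5)/(u + 1)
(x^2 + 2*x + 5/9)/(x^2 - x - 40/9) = (3*x + 1)/(3*x - 8)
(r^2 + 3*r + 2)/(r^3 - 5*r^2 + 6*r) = (r^2 + 3*r + 2)/(r*(r^2 - 5*r + 6))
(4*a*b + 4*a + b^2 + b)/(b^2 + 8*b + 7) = (4*a + b)/(b + 7)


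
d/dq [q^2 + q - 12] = 2*q + 1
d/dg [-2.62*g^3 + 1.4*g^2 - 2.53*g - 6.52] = -7.86*g^2 + 2.8*g - 2.53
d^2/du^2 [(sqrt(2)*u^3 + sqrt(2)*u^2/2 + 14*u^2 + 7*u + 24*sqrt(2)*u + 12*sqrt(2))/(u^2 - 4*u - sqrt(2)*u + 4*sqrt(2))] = 4*(36*u^3 + 29*sqrt(2)*u^3 - 78*sqrt(2)*u^2 - 54*u^2 - 324*u - 66*sqrt(2)*u + 268*sqrt(2) + 684)/(u^6 - 12*u^5 - 3*sqrt(2)*u^5 + 36*sqrt(2)*u^4 + 54*u^4 - 146*sqrt(2)*u^3 - 136*u^3 + 288*u^2 + 216*sqrt(2)*u^2 - 384*u - 96*sqrt(2)*u + 128*sqrt(2))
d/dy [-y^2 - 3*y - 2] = -2*y - 3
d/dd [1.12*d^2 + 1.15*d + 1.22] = 2.24*d + 1.15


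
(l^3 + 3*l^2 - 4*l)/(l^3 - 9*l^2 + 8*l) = (l + 4)/(l - 8)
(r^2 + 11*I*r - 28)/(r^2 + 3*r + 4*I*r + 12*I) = (r + 7*I)/(r + 3)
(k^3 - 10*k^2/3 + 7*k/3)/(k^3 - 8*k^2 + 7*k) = (k - 7/3)/(k - 7)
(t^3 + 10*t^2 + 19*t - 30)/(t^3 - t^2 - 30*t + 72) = (t^2 + 4*t - 5)/(t^2 - 7*t + 12)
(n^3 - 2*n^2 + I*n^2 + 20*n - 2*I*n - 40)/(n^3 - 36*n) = (n^3 + n^2*(-2 + I) + 2*n*(10 - I) - 40)/(n*(n^2 - 36))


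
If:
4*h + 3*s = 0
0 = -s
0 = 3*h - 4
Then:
No Solution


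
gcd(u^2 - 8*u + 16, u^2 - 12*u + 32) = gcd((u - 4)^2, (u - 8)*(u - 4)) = u - 4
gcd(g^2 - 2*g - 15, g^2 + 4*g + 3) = g + 3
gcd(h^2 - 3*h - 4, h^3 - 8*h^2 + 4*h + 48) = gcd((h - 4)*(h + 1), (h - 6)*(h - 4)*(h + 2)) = h - 4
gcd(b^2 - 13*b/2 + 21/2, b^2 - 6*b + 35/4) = b - 7/2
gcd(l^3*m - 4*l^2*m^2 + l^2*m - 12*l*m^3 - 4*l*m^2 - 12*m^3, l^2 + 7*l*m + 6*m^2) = 1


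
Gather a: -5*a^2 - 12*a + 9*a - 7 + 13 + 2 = -5*a^2 - 3*a + 8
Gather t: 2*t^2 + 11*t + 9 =2*t^2 + 11*t + 9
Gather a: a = a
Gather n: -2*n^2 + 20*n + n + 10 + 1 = -2*n^2 + 21*n + 11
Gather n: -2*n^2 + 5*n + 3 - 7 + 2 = -2*n^2 + 5*n - 2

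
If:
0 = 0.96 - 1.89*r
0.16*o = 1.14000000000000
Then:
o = 7.12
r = 0.51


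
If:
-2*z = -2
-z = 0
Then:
No Solution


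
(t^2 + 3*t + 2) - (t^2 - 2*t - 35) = 5*t + 37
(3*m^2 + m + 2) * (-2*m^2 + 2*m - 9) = -6*m^4 + 4*m^3 - 29*m^2 - 5*m - 18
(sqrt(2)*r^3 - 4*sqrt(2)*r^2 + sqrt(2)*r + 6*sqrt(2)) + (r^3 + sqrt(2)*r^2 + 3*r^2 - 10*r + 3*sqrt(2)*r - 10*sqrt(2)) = r^3 + sqrt(2)*r^3 - 3*sqrt(2)*r^2 + 3*r^2 - 10*r + 4*sqrt(2)*r - 4*sqrt(2)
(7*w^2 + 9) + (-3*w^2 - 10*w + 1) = 4*w^2 - 10*w + 10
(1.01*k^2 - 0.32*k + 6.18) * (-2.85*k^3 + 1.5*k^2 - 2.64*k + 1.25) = -2.8785*k^5 + 2.427*k^4 - 20.7594*k^3 + 11.3773*k^2 - 16.7152*k + 7.725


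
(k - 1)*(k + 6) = k^2 + 5*k - 6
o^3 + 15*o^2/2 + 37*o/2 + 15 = (o + 2)*(o + 5/2)*(o + 3)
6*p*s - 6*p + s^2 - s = (6*p + s)*(s - 1)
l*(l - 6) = l^2 - 6*l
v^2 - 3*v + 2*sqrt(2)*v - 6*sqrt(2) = (v - 3)*(v + 2*sqrt(2))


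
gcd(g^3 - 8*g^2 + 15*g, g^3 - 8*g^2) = g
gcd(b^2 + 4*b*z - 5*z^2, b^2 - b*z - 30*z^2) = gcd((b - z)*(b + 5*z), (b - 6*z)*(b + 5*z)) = b + 5*z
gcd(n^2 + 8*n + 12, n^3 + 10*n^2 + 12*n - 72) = n + 6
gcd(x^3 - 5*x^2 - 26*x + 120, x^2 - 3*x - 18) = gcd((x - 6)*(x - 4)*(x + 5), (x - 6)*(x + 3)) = x - 6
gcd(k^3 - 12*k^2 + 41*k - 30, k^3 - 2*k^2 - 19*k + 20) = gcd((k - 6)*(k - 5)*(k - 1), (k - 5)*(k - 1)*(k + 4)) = k^2 - 6*k + 5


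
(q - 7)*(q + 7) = q^2 - 49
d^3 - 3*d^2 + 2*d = d*(d - 2)*(d - 1)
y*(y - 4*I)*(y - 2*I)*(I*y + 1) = I*y^4 + 7*y^3 - 14*I*y^2 - 8*y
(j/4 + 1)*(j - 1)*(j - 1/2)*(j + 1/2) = j^4/4 + 3*j^3/4 - 17*j^2/16 - 3*j/16 + 1/4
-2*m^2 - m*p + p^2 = (-2*m + p)*(m + p)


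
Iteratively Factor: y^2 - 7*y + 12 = (y - 3)*(y - 4)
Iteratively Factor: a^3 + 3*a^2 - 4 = (a + 2)*(a^2 + a - 2) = (a - 1)*(a + 2)*(a + 2)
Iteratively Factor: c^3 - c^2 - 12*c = (c)*(c^2 - c - 12) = c*(c + 3)*(c - 4)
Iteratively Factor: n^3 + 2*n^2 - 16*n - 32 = (n - 4)*(n^2 + 6*n + 8) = (n - 4)*(n + 2)*(n + 4)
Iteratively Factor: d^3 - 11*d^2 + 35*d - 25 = (d - 1)*(d^2 - 10*d + 25) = (d - 5)*(d - 1)*(d - 5)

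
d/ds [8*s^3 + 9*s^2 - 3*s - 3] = 24*s^2 + 18*s - 3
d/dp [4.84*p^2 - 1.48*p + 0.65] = 9.68*p - 1.48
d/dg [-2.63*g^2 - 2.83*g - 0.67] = -5.26*g - 2.83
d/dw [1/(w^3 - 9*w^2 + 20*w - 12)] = (-3*w^2 + 18*w - 20)/(w^3 - 9*w^2 + 20*w - 12)^2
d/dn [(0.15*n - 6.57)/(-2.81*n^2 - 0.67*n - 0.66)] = (0.4215*n^2 - 36.9234*n - 4.5009)/(7.8961*n^4 + 3.7654*n^3 + 4.1581*n^2 + 0.8844*n + 0.4356)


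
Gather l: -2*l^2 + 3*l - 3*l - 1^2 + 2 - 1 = -2*l^2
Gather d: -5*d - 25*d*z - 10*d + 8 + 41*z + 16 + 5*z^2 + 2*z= d*(-25*z - 15) + 5*z^2 + 43*z + 24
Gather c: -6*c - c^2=-c^2 - 6*c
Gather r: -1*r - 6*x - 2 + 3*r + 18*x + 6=2*r + 12*x + 4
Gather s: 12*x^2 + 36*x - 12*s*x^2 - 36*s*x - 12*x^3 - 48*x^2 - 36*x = s*(-12*x^2 - 36*x) - 12*x^3 - 36*x^2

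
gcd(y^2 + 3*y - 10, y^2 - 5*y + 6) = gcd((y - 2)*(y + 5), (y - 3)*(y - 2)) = y - 2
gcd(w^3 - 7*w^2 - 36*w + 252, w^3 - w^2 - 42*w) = w^2 - w - 42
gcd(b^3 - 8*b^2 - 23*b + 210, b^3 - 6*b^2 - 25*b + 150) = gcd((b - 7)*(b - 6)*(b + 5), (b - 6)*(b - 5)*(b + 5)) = b^2 - b - 30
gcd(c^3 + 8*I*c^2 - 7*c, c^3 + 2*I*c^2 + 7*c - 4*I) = 1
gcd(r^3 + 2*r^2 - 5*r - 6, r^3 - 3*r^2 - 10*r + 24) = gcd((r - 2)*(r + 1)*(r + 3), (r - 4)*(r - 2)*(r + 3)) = r^2 + r - 6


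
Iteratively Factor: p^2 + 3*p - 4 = (p + 4)*(p - 1)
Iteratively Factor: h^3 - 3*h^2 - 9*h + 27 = (h - 3)*(h^2 - 9) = (h - 3)^2*(h + 3)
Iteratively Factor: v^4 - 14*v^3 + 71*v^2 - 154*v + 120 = (v - 2)*(v^3 - 12*v^2 + 47*v - 60) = (v - 3)*(v - 2)*(v^2 - 9*v + 20) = (v - 5)*(v - 3)*(v - 2)*(v - 4)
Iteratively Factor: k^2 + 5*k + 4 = (k + 4)*(k + 1)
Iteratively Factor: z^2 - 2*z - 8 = (z - 4)*(z + 2)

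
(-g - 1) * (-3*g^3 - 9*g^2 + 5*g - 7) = 3*g^4 + 12*g^3 + 4*g^2 + 2*g + 7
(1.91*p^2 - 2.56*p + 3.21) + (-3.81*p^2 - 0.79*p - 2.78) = -1.9*p^2 - 3.35*p + 0.43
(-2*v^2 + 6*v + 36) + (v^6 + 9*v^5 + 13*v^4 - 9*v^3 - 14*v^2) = v^6 + 9*v^5 + 13*v^4 - 9*v^3 - 16*v^2 + 6*v + 36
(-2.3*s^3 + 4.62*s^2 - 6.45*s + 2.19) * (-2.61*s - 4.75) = 6.003*s^4 - 1.1332*s^3 - 5.1105*s^2 + 24.9216*s - 10.4025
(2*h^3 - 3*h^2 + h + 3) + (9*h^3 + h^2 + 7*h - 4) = 11*h^3 - 2*h^2 + 8*h - 1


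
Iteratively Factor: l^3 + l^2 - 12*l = (l - 3)*(l^2 + 4*l) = l*(l - 3)*(l + 4)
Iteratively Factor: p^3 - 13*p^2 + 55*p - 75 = (p - 5)*(p^2 - 8*p + 15) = (p - 5)*(p - 3)*(p - 5)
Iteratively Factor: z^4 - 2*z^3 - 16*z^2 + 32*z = (z + 4)*(z^3 - 6*z^2 + 8*z) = z*(z + 4)*(z^2 - 6*z + 8) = z*(z - 2)*(z + 4)*(z - 4)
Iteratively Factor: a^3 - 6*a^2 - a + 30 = (a - 5)*(a^2 - a - 6) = (a - 5)*(a - 3)*(a + 2)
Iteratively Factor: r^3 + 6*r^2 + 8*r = (r + 4)*(r^2 + 2*r) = r*(r + 4)*(r + 2)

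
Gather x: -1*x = -x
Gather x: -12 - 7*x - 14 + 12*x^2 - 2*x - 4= 12*x^2 - 9*x - 30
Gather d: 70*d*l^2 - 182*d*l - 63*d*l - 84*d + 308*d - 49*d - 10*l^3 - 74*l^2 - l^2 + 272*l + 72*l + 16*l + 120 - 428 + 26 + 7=d*(70*l^2 - 245*l + 175) - 10*l^3 - 75*l^2 + 360*l - 275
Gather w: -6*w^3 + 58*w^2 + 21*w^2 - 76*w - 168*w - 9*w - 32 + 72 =-6*w^3 + 79*w^2 - 253*w + 40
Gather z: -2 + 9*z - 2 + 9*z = 18*z - 4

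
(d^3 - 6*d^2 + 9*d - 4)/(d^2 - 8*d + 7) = (d^2 - 5*d + 4)/(d - 7)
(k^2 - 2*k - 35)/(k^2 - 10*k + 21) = (k + 5)/(k - 3)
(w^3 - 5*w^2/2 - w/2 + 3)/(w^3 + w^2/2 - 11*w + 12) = (w + 1)/(w + 4)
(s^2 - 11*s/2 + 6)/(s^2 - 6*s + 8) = (s - 3/2)/(s - 2)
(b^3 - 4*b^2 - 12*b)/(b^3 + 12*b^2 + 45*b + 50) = b*(b - 6)/(b^2 + 10*b + 25)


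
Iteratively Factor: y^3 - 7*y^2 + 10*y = (y - 5)*(y^2 - 2*y) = y*(y - 5)*(y - 2)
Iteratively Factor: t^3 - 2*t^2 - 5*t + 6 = (t - 3)*(t^2 + t - 2) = (t - 3)*(t - 1)*(t + 2)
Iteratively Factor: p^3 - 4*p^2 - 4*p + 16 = (p - 4)*(p^2 - 4) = (p - 4)*(p + 2)*(p - 2)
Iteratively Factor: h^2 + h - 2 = (h - 1)*(h + 2)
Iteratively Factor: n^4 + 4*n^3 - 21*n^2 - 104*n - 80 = (n + 4)*(n^3 - 21*n - 20) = (n + 4)^2*(n^2 - 4*n - 5) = (n + 1)*(n + 4)^2*(n - 5)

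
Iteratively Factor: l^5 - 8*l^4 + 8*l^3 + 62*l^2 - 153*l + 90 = (l - 2)*(l^4 - 6*l^3 - 4*l^2 + 54*l - 45) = (l - 2)*(l + 3)*(l^3 - 9*l^2 + 23*l - 15) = (l - 2)*(l - 1)*(l + 3)*(l^2 - 8*l + 15) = (l - 3)*(l - 2)*(l - 1)*(l + 3)*(l - 5)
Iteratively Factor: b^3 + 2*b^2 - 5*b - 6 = (b + 1)*(b^2 + b - 6) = (b - 2)*(b + 1)*(b + 3)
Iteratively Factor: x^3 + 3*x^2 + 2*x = (x)*(x^2 + 3*x + 2) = x*(x + 2)*(x + 1)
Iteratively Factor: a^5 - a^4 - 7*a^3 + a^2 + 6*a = (a + 2)*(a^4 - 3*a^3 - a^2 + 3*a) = (a + 1)*(a + 2)*(a^3 - 4*a^2 + 3*a) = (a - 1)*(a + 1)*(a + 2)*(a^2 - 3*a) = (a - 3)*(a - 1)*(a + 1)*(a + 2)*(a)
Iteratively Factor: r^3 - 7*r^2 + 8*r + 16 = (r - 4)*(r^2 - 3*r - 4) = (r - 4)*(r + 1)*(r - 4)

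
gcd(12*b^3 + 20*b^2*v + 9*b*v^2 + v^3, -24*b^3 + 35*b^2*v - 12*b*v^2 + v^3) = 1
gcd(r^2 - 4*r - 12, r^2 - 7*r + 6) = r - 6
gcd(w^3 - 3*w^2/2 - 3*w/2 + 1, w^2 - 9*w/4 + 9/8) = 1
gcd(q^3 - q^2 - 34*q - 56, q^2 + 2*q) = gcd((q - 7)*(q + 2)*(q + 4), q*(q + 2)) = q + 2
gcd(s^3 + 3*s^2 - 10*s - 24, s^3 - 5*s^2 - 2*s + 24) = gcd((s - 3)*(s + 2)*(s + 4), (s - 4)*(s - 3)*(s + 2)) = s^2 - s - 6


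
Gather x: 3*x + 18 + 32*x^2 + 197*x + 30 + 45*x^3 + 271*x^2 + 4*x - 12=45*x^3 + 303*x^2 + 204*x + 36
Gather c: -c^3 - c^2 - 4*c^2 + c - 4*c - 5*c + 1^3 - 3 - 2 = -c^3 - 5*c^2 - 8*c - 4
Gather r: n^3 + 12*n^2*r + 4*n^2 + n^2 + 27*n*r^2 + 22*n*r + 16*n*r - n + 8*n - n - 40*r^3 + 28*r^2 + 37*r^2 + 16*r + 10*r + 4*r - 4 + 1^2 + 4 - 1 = n^3 + 5*n^2 + 6*n - 40*r^3 + r^2*(27*n + 65) + r*(12*n^2 + 38*n + 30)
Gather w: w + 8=w + 8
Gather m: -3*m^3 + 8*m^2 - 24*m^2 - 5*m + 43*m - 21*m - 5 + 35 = -3*m^3 - 16*m^2 + 17*m + 30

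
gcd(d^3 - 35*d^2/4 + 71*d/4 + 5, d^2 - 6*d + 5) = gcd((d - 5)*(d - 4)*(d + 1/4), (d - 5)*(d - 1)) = d - 5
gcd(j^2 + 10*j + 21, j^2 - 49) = j + 7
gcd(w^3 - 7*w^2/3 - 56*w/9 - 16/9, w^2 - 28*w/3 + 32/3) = 1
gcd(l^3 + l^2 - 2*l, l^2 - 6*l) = l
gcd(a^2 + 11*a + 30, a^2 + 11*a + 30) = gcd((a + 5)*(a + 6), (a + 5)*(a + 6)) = a^2 + 11*a + 30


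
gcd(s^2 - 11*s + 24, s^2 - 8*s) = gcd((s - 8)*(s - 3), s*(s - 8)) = s - 8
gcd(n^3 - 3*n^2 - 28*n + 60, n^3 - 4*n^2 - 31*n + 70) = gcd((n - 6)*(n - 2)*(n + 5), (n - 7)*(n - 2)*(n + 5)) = n^2 + 3*n - 10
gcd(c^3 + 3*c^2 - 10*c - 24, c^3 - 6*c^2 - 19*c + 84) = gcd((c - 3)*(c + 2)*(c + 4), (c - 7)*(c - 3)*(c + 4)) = c^2 + c - 12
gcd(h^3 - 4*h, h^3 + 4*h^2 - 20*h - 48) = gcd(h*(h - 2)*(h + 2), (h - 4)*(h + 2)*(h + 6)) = h + 2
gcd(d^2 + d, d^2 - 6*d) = d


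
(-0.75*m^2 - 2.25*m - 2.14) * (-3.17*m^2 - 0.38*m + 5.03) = 2.3775*m^4 + 7.4175*m^3 + 3.8663*m^2 - 10.5043*m - 10.7642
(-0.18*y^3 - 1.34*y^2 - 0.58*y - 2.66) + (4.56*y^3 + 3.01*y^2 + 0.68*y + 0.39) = 4.38*y^3 + 1.67*y^2 + 0.1*y - 2.27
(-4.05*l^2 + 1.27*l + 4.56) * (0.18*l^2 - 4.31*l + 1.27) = -0.729*l^4 + 17.6841*l^3 - 9.7964*l^2 - 18.0407*l + 5.7912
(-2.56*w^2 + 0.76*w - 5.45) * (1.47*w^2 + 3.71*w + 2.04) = -3.7632*w^4 - 8.3804*w^3 - 10.4143*w^2 - 18.6691*w - 11.118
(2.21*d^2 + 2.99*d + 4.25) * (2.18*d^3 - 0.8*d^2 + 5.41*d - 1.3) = 4.8178*d^5 + 4.7502*d^4 + 18.8291*d^3 + 9.9029*d^2 + 19.1055*d - 5.525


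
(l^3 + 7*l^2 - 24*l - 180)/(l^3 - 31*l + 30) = (l + 6)/(l - 1)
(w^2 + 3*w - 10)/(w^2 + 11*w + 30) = (w - 2)/(w + 6)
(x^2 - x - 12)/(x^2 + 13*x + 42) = (x^2 - x - 12)/(x^2 + 13*x + 42)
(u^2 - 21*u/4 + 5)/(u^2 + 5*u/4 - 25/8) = 2*(u - 4)/(2*u + 5)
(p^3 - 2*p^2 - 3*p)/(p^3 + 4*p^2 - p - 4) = p*(p - 3)/(p^2 + 3*p - 4)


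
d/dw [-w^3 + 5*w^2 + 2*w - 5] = -3*w^2 + 10*w + 2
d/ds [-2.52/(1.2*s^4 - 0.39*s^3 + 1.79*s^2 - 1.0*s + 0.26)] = (12.096*s^3 - 2.9484*s^2 + 9.0216*s - 2.52)/(1.2*s^4 - 0.39*s^3 + 1.79*s^2 - 1.0*s + 0.26)^2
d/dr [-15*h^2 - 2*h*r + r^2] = -2*h + 2*r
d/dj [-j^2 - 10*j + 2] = -2*j - 10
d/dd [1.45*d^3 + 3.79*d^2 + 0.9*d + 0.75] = 4.35*d^2 + 7.58*d + 0.9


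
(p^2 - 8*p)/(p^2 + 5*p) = (p - 8)/(p + 5)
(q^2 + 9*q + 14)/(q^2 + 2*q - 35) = (q + 2)/(q - 5)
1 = 1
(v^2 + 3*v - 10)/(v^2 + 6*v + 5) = (v - 2)/(v + 1)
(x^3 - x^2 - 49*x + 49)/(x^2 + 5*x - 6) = (x^2 - 49)/(x + 6)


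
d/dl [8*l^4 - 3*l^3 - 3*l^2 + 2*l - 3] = 32*l^3 - 9*l^2 - 6*l + 2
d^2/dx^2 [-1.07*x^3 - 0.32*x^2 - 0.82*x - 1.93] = -6.42*x - 0.64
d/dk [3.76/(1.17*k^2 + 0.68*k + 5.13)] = (-8.7984*k - 2.5568)/(1.17*k^2 + 0.68*k + 5.13)^2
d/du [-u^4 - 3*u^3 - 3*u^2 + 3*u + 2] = -4*u^3 - 9*u^2 - 6*u + 3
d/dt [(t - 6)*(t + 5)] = 2*t - 1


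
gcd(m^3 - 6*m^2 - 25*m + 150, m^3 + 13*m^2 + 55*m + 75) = m + 5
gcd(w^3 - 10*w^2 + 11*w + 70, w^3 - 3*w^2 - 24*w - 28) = w^2 - 5*w - 14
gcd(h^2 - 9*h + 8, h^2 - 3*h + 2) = h - 1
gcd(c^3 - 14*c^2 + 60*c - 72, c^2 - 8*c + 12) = c^2 - 8*c + 12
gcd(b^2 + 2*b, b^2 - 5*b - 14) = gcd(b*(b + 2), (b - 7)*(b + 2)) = b + 2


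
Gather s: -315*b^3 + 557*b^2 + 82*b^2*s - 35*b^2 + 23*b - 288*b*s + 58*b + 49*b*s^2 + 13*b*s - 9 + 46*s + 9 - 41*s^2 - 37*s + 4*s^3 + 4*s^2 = -315*b^3 + 522*b^2 + 81*b + 4*s^3 + s^2*(49*b - 37) + s*(82*b^2 - 275*b + 9)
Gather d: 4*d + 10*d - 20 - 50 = 14*d - 70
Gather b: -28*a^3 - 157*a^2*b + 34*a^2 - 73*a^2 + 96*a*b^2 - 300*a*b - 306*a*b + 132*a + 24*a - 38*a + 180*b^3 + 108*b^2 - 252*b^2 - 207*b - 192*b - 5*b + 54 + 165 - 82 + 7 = -28*a^3 - 39*a^2 + 118*a + 180*b^3 + b^2*(96*a - 144) + b*(-157*a^2 - 606*a - 404) + 144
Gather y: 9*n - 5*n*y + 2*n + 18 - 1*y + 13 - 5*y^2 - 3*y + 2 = 11*n - 5*y^2 + y*(-5*n - 4) + 33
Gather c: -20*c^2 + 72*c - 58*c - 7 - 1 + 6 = -20*c^2 + 14*c - 2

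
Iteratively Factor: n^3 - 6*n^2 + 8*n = (n)*(n^2 - 6*n + 8) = n*(n - 4)*(n - 2)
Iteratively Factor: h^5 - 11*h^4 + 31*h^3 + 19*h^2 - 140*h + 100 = (h - 1)*(h^4 - 10*h^3 + 21*h^2 + 40*h - 100) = (h - 5)*(h - 1)*(h^3 - 5*h^2 - 4*h + 20) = (h - 5)^2*(h - 1)*(h^2 - 4) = (h - 5)^2*(h - 1)*(h + 2)*(h - 2)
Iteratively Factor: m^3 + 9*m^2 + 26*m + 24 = (m + 2)*(m^2 + 7*m + 12) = (m + 2)*(m + 3)*(m + 4)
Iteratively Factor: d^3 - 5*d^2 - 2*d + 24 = (d - 3)*(d^2 - 2*d - 8) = (d - 3)*(d + 2)*(d - 4)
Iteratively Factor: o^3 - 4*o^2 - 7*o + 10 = (o - 1)*(o^2 - 3*o - 10) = (o - 5)*(o - 1)*(o + 2)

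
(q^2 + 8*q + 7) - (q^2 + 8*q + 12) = -5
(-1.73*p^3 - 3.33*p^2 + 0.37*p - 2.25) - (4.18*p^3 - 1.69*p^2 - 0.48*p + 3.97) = -5.91*p^3 - 1.64*p^2 + 0.85*p - 6.22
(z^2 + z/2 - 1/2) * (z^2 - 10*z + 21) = z^4 - 19*z^3/2 + 31*z^2/2 + 31*z/2 - 21/2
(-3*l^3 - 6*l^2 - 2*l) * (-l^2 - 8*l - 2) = 3*l^5 + 30*l^4 + 56*l^3 + 28*l^2 + 4*l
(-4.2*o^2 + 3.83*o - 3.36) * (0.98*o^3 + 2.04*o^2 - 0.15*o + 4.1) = -4.116*o^5 - 4.8146*o^4 + 5.1504*o^3 - 24.6489*o^2 + 16.207*o - 13.776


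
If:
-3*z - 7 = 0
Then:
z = -7/3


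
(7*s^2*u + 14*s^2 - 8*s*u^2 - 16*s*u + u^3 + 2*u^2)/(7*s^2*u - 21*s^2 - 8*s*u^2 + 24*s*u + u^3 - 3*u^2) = (u + 2)/(u - 3)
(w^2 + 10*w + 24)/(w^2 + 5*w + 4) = (w + 6)/(w + 1)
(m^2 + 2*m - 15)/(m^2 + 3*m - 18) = (m + 5)/(m + 6)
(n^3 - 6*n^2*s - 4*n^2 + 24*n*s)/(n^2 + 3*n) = (n^2 - 6*n*s - 4*n + 24*s)/(n + 3)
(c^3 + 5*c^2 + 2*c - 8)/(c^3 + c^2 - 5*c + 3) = (c^2 + 6*c + 8)/(c^2 + 2*c - 3)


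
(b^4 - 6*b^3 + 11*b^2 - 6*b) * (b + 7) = b^5 + b^4 - 31*b^3 + 71*b^2 - 42*b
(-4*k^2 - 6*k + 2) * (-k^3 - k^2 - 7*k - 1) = 4*k^5 + 10*k^4 + 32*k^3 + 44*k^2 - 8*k - 2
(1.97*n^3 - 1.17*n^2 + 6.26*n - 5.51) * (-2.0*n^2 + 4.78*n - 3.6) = -3.94*n^5 + 11.7566*n^4 - 25.2046*n^3 + 45.1548*n^2 - 48.8738*n + 19.836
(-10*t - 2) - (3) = -10*t - 5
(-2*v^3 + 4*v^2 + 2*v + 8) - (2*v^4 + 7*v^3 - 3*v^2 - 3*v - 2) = -2*v^4 - 9*v^3 + 7*v^2 + 5*v + 10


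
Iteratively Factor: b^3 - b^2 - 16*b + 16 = (b - 4)*(b^2 + 3*b - 4) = (b - 4)*(b - 1)*(b + 4)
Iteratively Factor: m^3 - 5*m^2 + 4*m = (m)*(m^2 - 5*m + 4) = m*(m - 1)*(m - 4)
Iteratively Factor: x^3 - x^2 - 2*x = (x - 2)*(x^2 + x) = (x - 2)*(x + 1)*(x)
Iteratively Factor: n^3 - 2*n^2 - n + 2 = (n - 1)*(n^2 - n - 2) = (n - 2)*(n - 1)*(n + 1)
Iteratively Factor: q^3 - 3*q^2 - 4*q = (q - 4)*(q^2 + q) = q*(q - 4)*(q + 1)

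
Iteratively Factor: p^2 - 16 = (p - 4)*(p + 4)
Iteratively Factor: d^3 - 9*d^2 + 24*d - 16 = (d - 4)*(d^2 - 5*d + 4) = (d - 4)*(d - 1)*(d - 4)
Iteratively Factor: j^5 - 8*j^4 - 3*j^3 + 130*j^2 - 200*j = (j - 5)*(j^4 - 3*j^3 - 18*j^2 + 40*j) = (j - 5)^2*(j^3 + 2*j^2 - 8*j) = (j - 5)^2*(j - 2)*(j^2 + 4*j) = j*(j - 5)^2*(j - 2)*(j + 4)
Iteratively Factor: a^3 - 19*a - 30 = (a - 5)*(a^2 + 5*a + 6) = (a - 5)*(a + 3)*(a + 2)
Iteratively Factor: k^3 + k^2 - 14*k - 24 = (k + 3)*(k^2 - 2*k - 8) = (k + 2)*(k + 3)*(k - 4)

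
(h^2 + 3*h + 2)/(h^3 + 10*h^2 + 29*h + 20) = (h + 2)/(h^2 + 9*h + 20)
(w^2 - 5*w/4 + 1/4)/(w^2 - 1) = (w - 1/4)/(w + 1)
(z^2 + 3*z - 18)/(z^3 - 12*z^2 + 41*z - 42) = (z + 6)/(z^2 - 9*z + 14)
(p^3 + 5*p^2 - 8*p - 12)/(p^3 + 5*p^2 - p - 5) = (p^2 + 4*p - 12)/(p^2 + 4*p - 5)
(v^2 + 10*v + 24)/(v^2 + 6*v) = (v + 4)/v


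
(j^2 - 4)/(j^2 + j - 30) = (j^2 - 4)/(j^2 + j - 30)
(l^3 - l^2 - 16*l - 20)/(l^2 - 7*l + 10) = (l^2 + 4*l + 4)/(l - 2)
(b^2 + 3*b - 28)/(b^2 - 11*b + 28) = (b + 7)/(b - 7)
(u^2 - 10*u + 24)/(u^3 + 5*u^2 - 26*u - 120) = (u^2 - 10*u + 24)/(u^3 + 5*u^2 - 26*u - 120)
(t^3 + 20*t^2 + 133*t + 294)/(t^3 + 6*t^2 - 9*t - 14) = (t^2 + 13*t + 42)/(t^2 - t - 2)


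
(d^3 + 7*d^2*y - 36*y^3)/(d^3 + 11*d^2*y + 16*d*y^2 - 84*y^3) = (d + 3*y)/(d + 7*y)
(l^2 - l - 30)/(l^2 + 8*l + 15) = (l - 6)/(l + 3)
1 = 1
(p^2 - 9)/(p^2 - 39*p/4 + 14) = 4*(p^2 - 9)/(4*p^2 - 39*p + 56)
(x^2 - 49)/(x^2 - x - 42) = (x + 7)/(x + 6)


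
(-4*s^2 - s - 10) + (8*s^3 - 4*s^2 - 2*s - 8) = 8*s^3 - 8*s^2 - 3*s - 18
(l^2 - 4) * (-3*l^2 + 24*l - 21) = -3*l^4 + 24*l^3 - 9*l^2 - 96*l + 84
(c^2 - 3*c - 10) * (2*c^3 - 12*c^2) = 2*c^5 - 18*c^4 + 16*c^3 + 120*c^2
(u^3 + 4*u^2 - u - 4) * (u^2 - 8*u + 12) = u^5 - 4*u^4 - 21*u^3 + 52*u^2 + 20*u - 48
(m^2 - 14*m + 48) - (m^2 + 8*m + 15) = 33 - 22*m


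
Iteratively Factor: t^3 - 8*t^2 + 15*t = (t - 3)*(t^2 - 5*t) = (t - 5)*(t - 3)*(t)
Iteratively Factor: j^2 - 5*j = (j - 5)*(j)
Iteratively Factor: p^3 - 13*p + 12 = (p + 4)*(p^2 - 4*p + 3) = (p - 1)*(p + 4)*(p - 3)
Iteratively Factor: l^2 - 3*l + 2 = (l - 2)*(l - 1)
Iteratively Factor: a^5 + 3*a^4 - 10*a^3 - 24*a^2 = (a)*(a^4 + 3*a^3 - 10*a^2 - 24*a) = a*(a + 2)*(a^3 + a^2 - 12*a) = a*(a - 3)*(a + 2)*(a^2 + 4*a) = a*(a - 3)*(a + 2)*(a + 4)*(a)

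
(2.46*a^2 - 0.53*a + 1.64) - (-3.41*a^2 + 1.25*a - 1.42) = 5.87*a^2 - 1.78*a + 3.06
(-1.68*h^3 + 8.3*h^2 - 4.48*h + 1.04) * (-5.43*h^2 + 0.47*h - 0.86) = 9.1224*h^5 - 45.8586*h^4 + 29.6722*h^3 - 14.8908*h^2 + 4.3416*h - 0.8944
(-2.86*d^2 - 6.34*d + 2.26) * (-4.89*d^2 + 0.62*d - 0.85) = 13.9854*d^4 + 29.2294*d^3 - 12.5512*d^2 + 6.7902*d - 1.921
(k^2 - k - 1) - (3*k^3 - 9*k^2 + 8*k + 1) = -3*k^3 + 10*k^2 - 9*k - 2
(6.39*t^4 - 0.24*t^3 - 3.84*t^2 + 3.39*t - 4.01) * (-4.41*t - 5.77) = -28.1799*t^5 - 35.8119*t^4 + 18.3192*t^3 + 7.2069*t^2 - 1.8762*t + 23.1377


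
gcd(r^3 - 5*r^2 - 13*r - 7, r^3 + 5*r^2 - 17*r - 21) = r + 1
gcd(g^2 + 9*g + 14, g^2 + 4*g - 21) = g + 7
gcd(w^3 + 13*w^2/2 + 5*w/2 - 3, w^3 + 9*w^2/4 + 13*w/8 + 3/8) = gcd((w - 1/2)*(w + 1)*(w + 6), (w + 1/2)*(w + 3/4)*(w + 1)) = w + 1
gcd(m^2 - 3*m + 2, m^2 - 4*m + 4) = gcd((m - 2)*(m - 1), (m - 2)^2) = m - 2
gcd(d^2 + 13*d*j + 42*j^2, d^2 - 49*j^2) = d + 7*j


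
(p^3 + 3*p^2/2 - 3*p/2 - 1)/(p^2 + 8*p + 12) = (2*p^2 - p - 1)/(2*(p + 6))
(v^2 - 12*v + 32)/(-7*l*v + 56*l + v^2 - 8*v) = (v - 4)/(-7*l + v)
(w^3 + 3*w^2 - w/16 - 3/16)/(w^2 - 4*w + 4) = (16*w^3 + 48*w^2 - w - 3)/(16*(w^2 - 4*w + 4))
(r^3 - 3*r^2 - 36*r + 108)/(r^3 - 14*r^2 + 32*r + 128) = (r^3 - 3*r^2 - 36*r + 108)/(r^3 - 14*r^2 + 32*r + 128)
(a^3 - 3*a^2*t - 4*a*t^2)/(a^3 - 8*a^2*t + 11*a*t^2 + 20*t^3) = a/(a - 5*t)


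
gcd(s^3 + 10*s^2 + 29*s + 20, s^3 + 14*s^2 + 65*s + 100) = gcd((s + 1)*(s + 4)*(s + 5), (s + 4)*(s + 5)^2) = s^2 + 9*s + 20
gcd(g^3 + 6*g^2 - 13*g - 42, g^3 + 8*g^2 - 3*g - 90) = g - 3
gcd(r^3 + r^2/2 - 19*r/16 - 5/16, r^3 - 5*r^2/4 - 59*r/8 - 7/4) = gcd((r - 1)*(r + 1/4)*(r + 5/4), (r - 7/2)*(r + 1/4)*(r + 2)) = r + 1/4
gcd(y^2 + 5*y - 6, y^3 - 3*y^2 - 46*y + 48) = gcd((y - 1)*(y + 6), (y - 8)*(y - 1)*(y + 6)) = y^2 + 5*y - 6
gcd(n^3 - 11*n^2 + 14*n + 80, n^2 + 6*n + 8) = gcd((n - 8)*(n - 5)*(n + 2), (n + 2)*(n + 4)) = n + 2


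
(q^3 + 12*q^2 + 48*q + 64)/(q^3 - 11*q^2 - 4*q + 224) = (q^2 + 8*q + 16)/(q^2 - 15*q + 56)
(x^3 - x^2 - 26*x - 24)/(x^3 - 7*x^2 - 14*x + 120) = (x + 1)/(x - 5)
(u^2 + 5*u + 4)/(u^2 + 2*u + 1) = (u + 4)/(u + 1)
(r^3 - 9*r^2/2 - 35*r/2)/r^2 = r - 9/2 - 35/(2*r)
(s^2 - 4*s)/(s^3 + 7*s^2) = (s - 4)/(s*(s + 7))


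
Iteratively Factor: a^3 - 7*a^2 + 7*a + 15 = (a - 5)*(a^2 - 2*a - 3) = (a - 5)*(a - 3)*(a + 1)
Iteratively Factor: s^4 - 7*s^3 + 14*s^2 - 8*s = (s - 1)*(s^3 - 6*s^2 + 8*s) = (s - 4)*(s - 1)*(s^2 - 2*s) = s*(s - 4)*(s - 1)*(s - 2)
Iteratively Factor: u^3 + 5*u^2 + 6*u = (u + 3)*(u^2 + 2*u) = (u + 2)*(u + 3)*(u)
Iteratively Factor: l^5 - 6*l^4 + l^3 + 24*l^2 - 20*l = (l + 2)*(l^4 - 8*l^3 + 17*l^2 - 10*l) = (l - 2)*(l + 2)*(l^3 - 6*l^2 + 5*l) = (l - 2)*(l - 1)*(l + 2)*(l^2 - 5*l) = (l - 5)*(l - 2)*(l - 1)*(l + 2)*(l)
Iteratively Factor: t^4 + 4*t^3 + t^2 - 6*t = (t + 2)*(t^3 + 2*t^2 - 3*t) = t*(t + 2)*(t^2 + 2*t - 3) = t*(t + 2)*(t + 3)*(t - 1)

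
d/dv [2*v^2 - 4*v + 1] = 4*v - 4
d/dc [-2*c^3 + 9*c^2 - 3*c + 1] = -6*c^2 + 18*c - 3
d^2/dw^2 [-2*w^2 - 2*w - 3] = -4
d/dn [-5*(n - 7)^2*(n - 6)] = 5*(19 - 3*n)*(n - 7)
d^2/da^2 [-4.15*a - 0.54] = 0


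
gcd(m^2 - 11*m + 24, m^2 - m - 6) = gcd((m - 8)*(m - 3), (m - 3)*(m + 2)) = m - 3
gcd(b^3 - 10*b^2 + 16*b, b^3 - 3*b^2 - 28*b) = b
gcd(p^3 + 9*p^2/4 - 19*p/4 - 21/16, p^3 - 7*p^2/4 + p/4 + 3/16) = p^2 - 5*p/4 - 3/8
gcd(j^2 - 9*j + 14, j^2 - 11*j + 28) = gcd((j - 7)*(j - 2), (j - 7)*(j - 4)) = j - 7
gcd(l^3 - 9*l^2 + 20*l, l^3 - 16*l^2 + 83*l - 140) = l^2 - 9*l + 20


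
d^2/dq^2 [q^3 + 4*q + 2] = 6*q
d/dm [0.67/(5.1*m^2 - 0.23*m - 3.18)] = (0.1541 - 6.834*m)/(-5.1*m^2 + 0.23*m + 3.18)^2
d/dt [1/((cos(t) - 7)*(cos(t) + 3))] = 2*(cos(t) - 2)*sin(t)/((cos(t) - 7)^2*(cos(t) + 3)^2)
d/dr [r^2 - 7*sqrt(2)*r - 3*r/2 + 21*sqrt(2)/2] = 2*r - 7*sqrt(2) - 3/2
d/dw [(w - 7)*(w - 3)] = 2*w - 10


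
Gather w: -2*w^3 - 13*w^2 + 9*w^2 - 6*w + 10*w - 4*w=-2*w^3 - 4*w^2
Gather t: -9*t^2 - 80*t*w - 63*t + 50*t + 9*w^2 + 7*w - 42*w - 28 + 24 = -9*t^2 + t*(-80*w - 13) + 9*w^2 - 35*w - 4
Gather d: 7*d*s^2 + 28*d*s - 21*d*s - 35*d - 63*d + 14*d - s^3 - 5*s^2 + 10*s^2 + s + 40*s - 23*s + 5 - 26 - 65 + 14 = d*(7*s^2 + 7*s - 84) - s^3 + 5*s^2 + 18*s - 72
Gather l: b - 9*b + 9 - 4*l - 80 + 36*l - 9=-8*b + 32*l - 80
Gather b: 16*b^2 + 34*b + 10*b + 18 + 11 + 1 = 16*b^2 + 44*b + 30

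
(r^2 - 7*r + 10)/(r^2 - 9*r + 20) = (r - 2)/(r - 4)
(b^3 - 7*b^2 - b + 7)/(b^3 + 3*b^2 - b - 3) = (b - 7)/(b + 3)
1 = 1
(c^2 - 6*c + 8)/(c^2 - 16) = (c - 2)/(c + 4)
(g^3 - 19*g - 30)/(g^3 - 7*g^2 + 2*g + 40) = (g + 3)/(g - 4)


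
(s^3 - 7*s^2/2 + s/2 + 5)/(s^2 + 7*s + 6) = (s^2 - 9*s/2 + 5)/(s + 6)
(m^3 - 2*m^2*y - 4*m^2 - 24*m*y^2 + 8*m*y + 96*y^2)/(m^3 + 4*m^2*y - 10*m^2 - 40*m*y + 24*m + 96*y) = (m - 6*y)/(m - 6)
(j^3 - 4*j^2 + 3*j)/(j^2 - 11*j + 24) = j*(j - 1)/(j - 8)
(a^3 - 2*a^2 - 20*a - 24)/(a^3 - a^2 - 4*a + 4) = (a^2 - 4*a - 12)/(a^2 - 3*a + 2)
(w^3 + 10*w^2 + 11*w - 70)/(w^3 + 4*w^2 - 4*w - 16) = (w^2 + 12*w + 35)/(w^2 + 6*w + 8)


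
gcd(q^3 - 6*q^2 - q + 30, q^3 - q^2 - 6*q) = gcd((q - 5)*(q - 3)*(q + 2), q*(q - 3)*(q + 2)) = q^2 - q - 6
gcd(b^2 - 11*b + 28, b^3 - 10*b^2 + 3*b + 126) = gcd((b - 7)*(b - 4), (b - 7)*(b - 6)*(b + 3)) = b - 7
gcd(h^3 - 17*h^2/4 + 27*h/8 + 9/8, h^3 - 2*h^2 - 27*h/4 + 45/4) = h^2 - 9*h/2 + 9/2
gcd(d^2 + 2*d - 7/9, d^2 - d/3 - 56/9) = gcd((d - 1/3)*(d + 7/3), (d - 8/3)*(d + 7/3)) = d + 7/3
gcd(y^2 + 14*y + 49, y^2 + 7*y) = y + 7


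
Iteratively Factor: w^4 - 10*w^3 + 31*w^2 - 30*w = (w)*(w^3 - 10*w^2 + 31*w - 30) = w*(w - 3)*(w^2 - 7*w + 10) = w*(w - 3)*(w - 2)*(w - 5)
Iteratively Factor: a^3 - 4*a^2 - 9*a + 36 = (a - 3)*(a^2 - a - 12) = (a - 4)*(a - 3)*(a + 3)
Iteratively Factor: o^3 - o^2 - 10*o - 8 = (o - 4)*(o^2 + 3*o + 2) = (o - 4)*(o + 2)*(o + 1)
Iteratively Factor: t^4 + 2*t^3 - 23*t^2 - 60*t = (t)*(t^3 + 2*t^2 - 23*t - 60) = t*(t + 3)*(t^2 - t - 20) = t*(t - 5)*(t + 3)*(t + 4)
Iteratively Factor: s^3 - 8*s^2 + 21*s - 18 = (s - 3)*(s^2 - 5*s + 6) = (s - 3)*(s - 2)*(s - 3)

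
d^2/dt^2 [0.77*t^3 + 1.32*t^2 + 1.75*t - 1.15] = 4.62*t + 2.64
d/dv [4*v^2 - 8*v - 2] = 8*v - 8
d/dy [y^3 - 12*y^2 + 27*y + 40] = 3*y^2 - 24*y + 27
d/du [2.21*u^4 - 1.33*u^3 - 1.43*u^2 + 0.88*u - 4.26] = 8.84*u^3 - 3.99*u^2 - 2.86*u + 0.88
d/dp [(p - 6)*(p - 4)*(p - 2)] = 3*p^2 - 24*p + 44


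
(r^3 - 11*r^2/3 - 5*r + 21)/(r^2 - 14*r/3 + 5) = (3*r^2 - 2*r - 21)/(3*r - 5)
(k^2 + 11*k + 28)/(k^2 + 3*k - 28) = (k + 4)/(k - 4)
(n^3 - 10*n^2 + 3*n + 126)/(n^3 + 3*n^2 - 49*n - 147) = (n - 6)/(n + 7)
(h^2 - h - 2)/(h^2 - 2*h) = (h + 1)/h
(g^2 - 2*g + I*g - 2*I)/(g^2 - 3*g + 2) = (g + I)/(g - 1)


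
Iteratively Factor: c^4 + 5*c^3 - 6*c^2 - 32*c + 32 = (c - 1)*(c^3 + 6*c^2 - 32) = (c - 1)*(c + 4)*(c^2 + 2*c - 8) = (c - 1)*(c + 4)^2*(c - 2)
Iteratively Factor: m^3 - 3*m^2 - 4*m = (m + 1)*(m^2 - 4*m) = m*(m + 1)*(m - 4)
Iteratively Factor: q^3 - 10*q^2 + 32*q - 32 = (q - 2)*(q^2 - 8*q + 16) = (q - 4)*(q - 2)*(q - 4)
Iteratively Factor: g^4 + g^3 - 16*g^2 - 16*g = (g)*(g^3 + g^2 - 16*g - 16) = g*(g + 1)*(g^2 - 16) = g*(g - 4)*(g + 1)*(g + 4)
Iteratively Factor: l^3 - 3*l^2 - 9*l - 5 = (l + 1)*(l^2 - 4*l - 5) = (l - 5)*(l + 1)*(l + 1)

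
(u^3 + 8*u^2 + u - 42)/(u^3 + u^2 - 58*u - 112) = (u^2 + u - 6)/(u^2 - 6*u - 16)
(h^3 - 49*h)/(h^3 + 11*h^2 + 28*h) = (h - 7)/(h + 4)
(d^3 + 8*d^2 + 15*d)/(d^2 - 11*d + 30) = d*(d^2 + 8*d + 15)/(d^2 - 11*d + 30)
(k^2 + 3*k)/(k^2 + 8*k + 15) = k/(k + 5)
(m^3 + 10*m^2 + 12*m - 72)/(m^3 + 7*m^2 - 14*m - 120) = (m^2 + 4*m - 12)/(m^2 + m - 20)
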